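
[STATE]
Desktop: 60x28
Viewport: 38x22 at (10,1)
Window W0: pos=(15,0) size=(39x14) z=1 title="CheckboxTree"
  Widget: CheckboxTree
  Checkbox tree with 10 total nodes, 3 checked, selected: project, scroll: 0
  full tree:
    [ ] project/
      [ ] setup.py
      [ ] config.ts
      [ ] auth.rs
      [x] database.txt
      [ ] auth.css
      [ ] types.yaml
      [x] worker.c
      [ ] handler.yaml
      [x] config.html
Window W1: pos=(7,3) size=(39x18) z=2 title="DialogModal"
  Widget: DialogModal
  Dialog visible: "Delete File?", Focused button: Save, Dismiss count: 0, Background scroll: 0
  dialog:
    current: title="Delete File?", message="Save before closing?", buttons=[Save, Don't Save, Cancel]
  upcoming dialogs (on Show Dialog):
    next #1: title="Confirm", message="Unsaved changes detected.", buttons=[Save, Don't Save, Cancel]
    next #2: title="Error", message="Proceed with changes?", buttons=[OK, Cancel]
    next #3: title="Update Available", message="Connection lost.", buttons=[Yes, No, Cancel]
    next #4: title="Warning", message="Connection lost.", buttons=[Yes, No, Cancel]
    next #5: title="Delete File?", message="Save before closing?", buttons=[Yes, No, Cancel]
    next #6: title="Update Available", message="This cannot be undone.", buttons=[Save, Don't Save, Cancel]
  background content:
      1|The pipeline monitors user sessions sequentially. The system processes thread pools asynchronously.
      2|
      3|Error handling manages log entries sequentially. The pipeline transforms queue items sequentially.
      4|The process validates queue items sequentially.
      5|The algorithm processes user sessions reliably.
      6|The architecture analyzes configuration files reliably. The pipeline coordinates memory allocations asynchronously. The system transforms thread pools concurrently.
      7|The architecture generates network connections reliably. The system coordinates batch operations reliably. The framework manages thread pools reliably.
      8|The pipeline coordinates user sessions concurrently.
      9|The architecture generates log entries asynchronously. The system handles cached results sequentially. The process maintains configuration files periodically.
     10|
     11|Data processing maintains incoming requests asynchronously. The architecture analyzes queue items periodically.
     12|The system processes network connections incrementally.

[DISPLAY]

     ┃ CheckboxTree                   
     ┠────────────────────────────────
━━━━━━━━━━━━━━━━━━━━━━━━━━━━━━━━━━━┓  
ialogModal                         ┃  
───────────────────────────────────┨  
e pipeline monitors user sessions s┃  
                                   ┃  
ror handling manages log entries se┃  
e process validates queue items seq┃  
┌──────────────────────────────┐ons┃  
│         Delete File?         │ati┃  
│     Save before closing?     │ co┃  
│ [Save]  Don't Save   Cancel  │ion┃━━
└──────────────────────────────┘rie┃  
                                   ┃  
ta processing maintains incoming re┃  
e system processes network connecti┃  
                                   ┃  
                                   ┃  
━━━━━━━━━━━━━━━━━━━━━━━━━━━━━━━━━━━┛  
                                      
                                      


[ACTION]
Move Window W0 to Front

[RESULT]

     ┃ CheckboxTree                   
     ┠────────────────────────────────
━━━━━┃>[-] project/                   
ialog┃   [ ] setup.py                 
─────┃   [ ] config.ts                
e pip┃   [ ] auth.rs                  
     ┃   [x] database.txt             
ror h┃   [ ] auth.css                 
e pro┃   [ ] types.yaml               
┌────┃   [x] worker.c                 
│    ┃   [ ] handler.yaml             
│    ┃   [x] config.html              
│ [Sa┗━━━━━━━━━━━━━━━━━━━━━━━━━━━━━━━━
└──────────────────────────────┘rie┃  
                                   ┃  
ta processing maintains incoming re┃  
e system processes network connecti┃  
                                   ┃  
                                   ┃  
━━━━━━━━━━━━━━━━━━━━━━━━━━━━━━━━━━━┛  
                                      
                                      


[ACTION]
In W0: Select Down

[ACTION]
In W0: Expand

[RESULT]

     ┃ CheckboxTree                   
     ┠────────────────────────────────
━━━━━┃ [-] project/                   
ialog┃>  [ ] setup.py                 
─────┃   [ ] config.ts                
e pip┃   [ ] auth.rs                  
     ┃   [x] database.txt             
ror h┃   [ ] auth.css                 
e pro┃   [ ] types.yaml               
┌────┃   [x] worker.c                 
│    ┃   [ ] handler.yaml             
│    ┃   [x] config.html              
│ [Sa┗━━━━━━━━━━━━━━━━━━━━━━━━━━━━━━━━
└──────────────────────────────┘rie┃  
                                   ┃  
ta processing maintains incoming re┃  
e system processes network connecti┃  
                                   ┃  
                                   ┃  
━━━━━━━━━━━━━━━━━━━━━━━━━━━━━━━━━━━┛  
                                      
                                      


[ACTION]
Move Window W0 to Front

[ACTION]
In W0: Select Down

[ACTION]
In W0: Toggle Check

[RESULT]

     ┃ CheckboxTree                   
     ┠────────────────────────────────
━━━━━┃ [-] project/                   
ialog┃   [ ] setup.py                 
─────┃>  [x] config.ts                
e pip┃   [ ] auth.rs                  
     ┃   [x] database.txt             
ror h┃   [ ] auth.css                 
e pro┃   [ ] types.yaml               
┌────┃   [x] worker.c                 
│    ┃   [ ] handler.yaml             
│    ┃   [x] config.html              
│ [Sa┗━━━━━━━━━━━━━━━━━━━━━━━━━━━━━━━━
└──────────────────────────────┘rie┃  
                                   ┃  
ta processing maintains incoming re┃  
e system processes network connecti┃  
                                   ┃  
                                   ┃  
━━━━━━━━━━━━━━━━━━━━━━━━━━━━━━━━━━━┛  
                                      
                                      


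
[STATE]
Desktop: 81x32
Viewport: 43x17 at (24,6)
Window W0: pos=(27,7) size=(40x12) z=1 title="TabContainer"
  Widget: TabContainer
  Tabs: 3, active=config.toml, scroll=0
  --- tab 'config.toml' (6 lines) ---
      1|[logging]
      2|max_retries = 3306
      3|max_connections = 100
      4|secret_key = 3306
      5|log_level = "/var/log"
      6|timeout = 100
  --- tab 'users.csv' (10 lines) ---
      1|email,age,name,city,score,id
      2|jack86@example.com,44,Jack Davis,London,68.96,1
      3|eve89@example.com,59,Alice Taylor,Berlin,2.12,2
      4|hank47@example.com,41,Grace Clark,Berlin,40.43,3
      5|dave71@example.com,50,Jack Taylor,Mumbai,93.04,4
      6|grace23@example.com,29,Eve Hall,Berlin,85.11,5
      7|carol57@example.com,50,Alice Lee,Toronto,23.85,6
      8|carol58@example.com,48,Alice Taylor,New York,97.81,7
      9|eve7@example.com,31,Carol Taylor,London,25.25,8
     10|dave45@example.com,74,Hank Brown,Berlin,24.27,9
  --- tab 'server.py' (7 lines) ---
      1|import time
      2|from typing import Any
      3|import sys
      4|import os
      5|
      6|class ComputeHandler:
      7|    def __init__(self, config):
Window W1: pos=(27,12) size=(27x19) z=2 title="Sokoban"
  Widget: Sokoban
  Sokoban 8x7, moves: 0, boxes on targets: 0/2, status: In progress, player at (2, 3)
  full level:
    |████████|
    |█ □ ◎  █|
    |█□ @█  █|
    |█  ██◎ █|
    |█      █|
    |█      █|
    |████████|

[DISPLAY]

                                           
   ┏━━━━━━━━━━━━━━━━━━━━━━━━━━━━━━━━━━━━━━┓
   ┃ TabContainer                         ┃
   ┠──────────────────────────────────────┨
   ┃[config.toml]│ users.csv │ server.py  ┃
   ┃──────────────────────────────────────┃
   ┏━━━━━━━━━━━━━━━━━━━━━━━━━┓            ┃
   ┃ Sokoban                 ┃            ┃
   ┠─────────────────────────┨            ┃
   ┃████████                 ┃            ┃
   ┃█ □ ◎  █                 ┃            ┃
   ┃█□ @█  █                 ┃            ┃
   ┃█  ██◎ █                 ┃━━━━━━━━━━━━┛
   ┃█      █                 ┃             
   ┃█      █                 ┃             
   ┃████████                 ┃             
   ┃Moves: 0  0/2            ┃             


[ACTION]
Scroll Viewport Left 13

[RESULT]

                                           
                ┏━━━━━━━━━━━━━━━━━━━━━━━━━━
                ┃ TabContainer             
                ┠──────────────────────────
                ┃[config.toml]│ users.csv │
                ┃──────────────────────────
                ┏━━━━━━━━━━━━━━━━━━━━━━━━━┓
                ┃ Sokoban                 ┃
                ┠─────────────────────────┨
                ┃████████                 ┃
                ┃█ □ ◎  █                 ┃
                ┃█□ @█  █                 ┃
                ┃█  ██◎ █                 ┃
                ┃█      █                 ┃
                ┃█      █                 ┃
                ┃████████                 ┃
                ┃Moves: 0  0/2            ┃


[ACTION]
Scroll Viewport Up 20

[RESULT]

                                           
                                           
                                           
                                           
                                           
                                           
                                           
                ┏━━━━━━━━━━━━━━━━━━━━━━━━━━
                ┃ TabContainer             
                ┠──────────────────────────
                ┃[config.toml]│ users.csv │
                ┃──────────────────────────
                ┏━━━━━━━━━━━━━━━━━━━━━━━━━┓
                ┃ Sokoban                 ┃
                ┠─────────────────────────┨
                ┃████████                 ┃
                ┃█ □ ◎  █                 ┃


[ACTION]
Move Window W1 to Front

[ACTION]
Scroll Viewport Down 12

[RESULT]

                ┏━━━━━━━━━━━━━━━━━━━━━━━━━┓
                ┃ Sokoban                 ┃
                ┠─────────────────────────┨
                ┃████████                 ┃
                ┃█ □ ◎  █                 ┃
                ┃█□ @█  █                 ┃
                ┃█  ██◎ █                 ┃
                ┃█      █                 ┃
                ┃█      █                 ┃
                ┃████████                 ┃
                ┃Moves: 0  0/2            ┃
                ┃                         ┃
                ┃                         ┃
                ┃                         ┃
                ┃                         ┃
                ┃                         ┃
                ┃                         ┃


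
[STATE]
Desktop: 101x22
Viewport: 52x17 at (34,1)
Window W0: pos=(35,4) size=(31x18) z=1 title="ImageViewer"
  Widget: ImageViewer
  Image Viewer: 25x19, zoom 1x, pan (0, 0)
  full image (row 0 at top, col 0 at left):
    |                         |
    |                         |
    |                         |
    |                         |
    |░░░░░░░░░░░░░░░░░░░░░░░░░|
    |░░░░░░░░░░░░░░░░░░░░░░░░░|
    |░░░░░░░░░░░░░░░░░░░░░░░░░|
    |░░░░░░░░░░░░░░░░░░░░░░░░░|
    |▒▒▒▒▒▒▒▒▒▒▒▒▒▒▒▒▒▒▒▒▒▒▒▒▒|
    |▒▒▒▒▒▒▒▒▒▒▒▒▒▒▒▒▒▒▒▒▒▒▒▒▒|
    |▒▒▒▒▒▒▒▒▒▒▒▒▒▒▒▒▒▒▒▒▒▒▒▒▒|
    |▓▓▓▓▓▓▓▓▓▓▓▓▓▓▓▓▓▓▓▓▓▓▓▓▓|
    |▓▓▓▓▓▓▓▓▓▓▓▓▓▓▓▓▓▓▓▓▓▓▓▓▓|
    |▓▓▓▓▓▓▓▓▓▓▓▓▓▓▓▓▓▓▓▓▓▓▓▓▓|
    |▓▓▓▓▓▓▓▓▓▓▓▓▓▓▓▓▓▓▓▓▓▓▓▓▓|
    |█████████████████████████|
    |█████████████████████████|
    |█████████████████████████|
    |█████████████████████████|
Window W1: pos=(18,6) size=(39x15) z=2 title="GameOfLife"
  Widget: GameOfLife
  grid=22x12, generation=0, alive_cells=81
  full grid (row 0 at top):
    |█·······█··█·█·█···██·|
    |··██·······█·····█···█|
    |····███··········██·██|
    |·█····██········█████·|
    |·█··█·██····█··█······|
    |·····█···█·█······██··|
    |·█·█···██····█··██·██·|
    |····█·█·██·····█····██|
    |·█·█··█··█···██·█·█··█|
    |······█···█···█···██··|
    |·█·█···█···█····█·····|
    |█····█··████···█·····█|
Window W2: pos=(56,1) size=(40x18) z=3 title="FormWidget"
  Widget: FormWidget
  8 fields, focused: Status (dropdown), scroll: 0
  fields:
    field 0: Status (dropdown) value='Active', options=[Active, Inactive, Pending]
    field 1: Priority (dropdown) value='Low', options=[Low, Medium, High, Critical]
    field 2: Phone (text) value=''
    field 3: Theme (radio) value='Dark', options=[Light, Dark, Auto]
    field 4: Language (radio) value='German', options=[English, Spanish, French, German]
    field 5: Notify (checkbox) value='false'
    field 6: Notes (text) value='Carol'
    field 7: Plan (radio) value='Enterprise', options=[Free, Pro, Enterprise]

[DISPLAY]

                      ┏━━━━━━━━━━━━━━━━━━━━━━━━━━━━━
                      ┃ FormWidget                  
                      ┠─────────────────────────────
 ┏━━━━━━━━━━━━━━━━━━━━┃> Status:     [Active        
 ┃ ImageViewer        ┃  Priority:   [Low           
━━━━━━━━━━━━━━━━━━━━━━┃  Phone:      [              
                      ┃  Theme:      ( ) Light  (●) 
──────────────────────┃  Language:   ( ) English  ( 
                      ┃  Notify:     [ ]            
··█···█               ┃  Notes:      [Carol         
··██·██               ┃  Plan:       ( ) Free  ( ) P
·█████·               ┃                             
█······               ┃                             
···██··               ┃                             
·██·██·               ┃                             
█····██               ┃                             
·█·█··█               ┃                             


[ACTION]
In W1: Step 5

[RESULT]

                      ┏━━━━━━━━━━━━━━━━━━━━━━━━━━━━━
                      ┃ FormWidget                  
                      ┠─────────────────────────────
 ┏━━━━━━━━━━━━━━━━━━━━┃> Status:     [Active        
 ┃ ImageViewer        ┃  Priority:   [Low           
━━━━━━━━━━━━━━━━━━━━━━┃  Phone:      [              
                      ┃  Theme:      ( ) Light  (●) 
──────────────────────┃  Language:   ( ) English  ( 
                      ┃  Notify:     [ ]            
·······               ┃  Notes:      [Carol         
·······               ┃  Plan:       ( ) Free  ( ) P
·······               ┃                             
·······               ┃                             
·······               ┃                             
█··███·               ┃                             
█·██·█·               ┃                             
··█···█               ┃                             


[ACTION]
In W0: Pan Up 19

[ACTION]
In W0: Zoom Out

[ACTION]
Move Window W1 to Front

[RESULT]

                      ┏━━━━━━━━━━━━━━━━━━━━━━━━━━━━━
                      ┃ FormWidget                  
                      ┠─────────────────────────────
 ┏━━━━━━━━━━━━━━━━━━━━┃> Status:     [Active        
 ┃ ImageViewer        ┃  Priority:   [Low           
━━━━━━━━━━━━━━━━━━━━━━┓  Phone:      [              
                      ┃  Theme:      ( ) Light  (●) 
──────────────────────┨  Language:   ( ) English  ( 
                      ┃  Notify:     [ ]            
·······               ┃  Notes:      [Carol         
·······               ┃  Plan:       ( ) Free  ( ) P
·······               ┃                             
·······               ┃                             
·······               ┃                             
█··███·               ┃                             
█·██·█·               ┃                             
··█···█               ┃                             


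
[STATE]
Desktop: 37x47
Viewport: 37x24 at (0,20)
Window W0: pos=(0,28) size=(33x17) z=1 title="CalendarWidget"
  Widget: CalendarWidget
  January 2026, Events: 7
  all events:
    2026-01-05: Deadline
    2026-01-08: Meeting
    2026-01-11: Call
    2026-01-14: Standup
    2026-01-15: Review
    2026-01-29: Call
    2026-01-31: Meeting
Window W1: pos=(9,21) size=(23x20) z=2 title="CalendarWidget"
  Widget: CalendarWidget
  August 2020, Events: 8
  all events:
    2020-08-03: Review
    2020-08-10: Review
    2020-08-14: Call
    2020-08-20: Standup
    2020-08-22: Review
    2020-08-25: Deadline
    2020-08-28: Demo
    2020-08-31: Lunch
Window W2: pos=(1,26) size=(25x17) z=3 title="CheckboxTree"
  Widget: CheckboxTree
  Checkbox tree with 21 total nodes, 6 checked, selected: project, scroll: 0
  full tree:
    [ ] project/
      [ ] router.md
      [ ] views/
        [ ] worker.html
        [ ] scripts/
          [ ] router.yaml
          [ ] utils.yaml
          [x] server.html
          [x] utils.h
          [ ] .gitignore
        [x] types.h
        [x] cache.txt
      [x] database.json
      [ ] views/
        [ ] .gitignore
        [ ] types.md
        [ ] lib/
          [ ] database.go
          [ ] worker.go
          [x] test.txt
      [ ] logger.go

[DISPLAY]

                                     
         ┏━━━━━━━━━━━━━━━━━━━━━┓     
         ┃ CalendarWidget      ┃     
         ┠─────────────────────┨     
         ┃     August 2020     ┃     
         ┃Mo Tu We Th Fr Sa Su ┃     
 ┏━━━━━━━━━━━━━━━━━━━━━━━┓1  2 ┃     
 ┃ CheckboxTree          ┃ 8  9┃     
┏┠───────────────────────┨ 15 1┃┓    
┃┃>[-] project/          ┃22* 2┃┃    
┠┃   [ ] router.md       ┃ 29 3┃┨    
┃┃   [-] views/          ┃     ┃┃    
┃┃     [ ] worker.html   ┃     ┃┃    
┃┃     [-] scripts/      ┃     ┃┃    
┃┃       [ ] router.yaml ┃     ┃┃    
┃┃       [ ] utils.yaml  ┃     ┃┃    
┃┃       [x] server.html ┃     ┃┃    
┃┃       [x] utils.h     ┃     ┃┃    
┃┃       [ ] .gitignore  ┃     ┃┃    
┃┃     [x] types.h       ┃     ┃┃    
┃┃     [x] cache.txt     ┃━━━━━┛┃    
┃┃   [x] database.json   ┃      ┃    
┃┗━━━━━━━━━━━━━━━━━━━━━━━┛      ┃    
┃                               ┃    


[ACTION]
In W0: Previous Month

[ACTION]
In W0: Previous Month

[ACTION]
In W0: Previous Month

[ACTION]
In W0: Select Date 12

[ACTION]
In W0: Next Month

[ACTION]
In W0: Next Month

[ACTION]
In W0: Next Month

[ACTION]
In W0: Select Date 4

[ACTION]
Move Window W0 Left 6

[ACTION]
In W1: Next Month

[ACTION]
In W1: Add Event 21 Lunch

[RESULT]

                                     
         ┏━━━━━━━━━━━━━━━━━━━━━┓     
         ┃ CalendarWidget      ┃     
         ┠─────────────────────┨     
         ┃    September 2020   ┃     
         ┃Mo Tu We Th Fr Sa Su ┃     
 ┏━━━━━━━━━━━━━━━━━━━━━━━┓5  6 ┃     
 ┃ CheckboxTree          ┃2 13 ┃     
┏┠───────────────────────┨9 20 ┃┓    
┃┃>[-] project/          ┃26 27┃┃    
┠┃   [ ] router.md       ┃     ┃┨    
┃┃   [-] views/          ┃     ┃┃    
┃┃     [ ] worker.html   ┃     ┃┃    
┃┃     [-] scripts/      ┃     ┃┃    
┃┃       [ ] router.yaml ┃     ┃┃    
┃┃       [ ] utils.yaml  ┃     ┃┃    
┃┃       [x] server.html ┃     ┃┃    
┃┃       [x] utils.h     ┃     ┃┃    
┃┃       [ ] .gitignore  ┃     ┃┃    
┃┃     [x] types.h       ┃     ┃┃    
┃┃     [x] cache.txt     ┃━━━━━┛┃    
┃┃   [x] database.json   ┃      ┃    
┃┗━━━━━━━━━━━━━━━━━━━━━━━┛      ┃    
┃                               ┃    


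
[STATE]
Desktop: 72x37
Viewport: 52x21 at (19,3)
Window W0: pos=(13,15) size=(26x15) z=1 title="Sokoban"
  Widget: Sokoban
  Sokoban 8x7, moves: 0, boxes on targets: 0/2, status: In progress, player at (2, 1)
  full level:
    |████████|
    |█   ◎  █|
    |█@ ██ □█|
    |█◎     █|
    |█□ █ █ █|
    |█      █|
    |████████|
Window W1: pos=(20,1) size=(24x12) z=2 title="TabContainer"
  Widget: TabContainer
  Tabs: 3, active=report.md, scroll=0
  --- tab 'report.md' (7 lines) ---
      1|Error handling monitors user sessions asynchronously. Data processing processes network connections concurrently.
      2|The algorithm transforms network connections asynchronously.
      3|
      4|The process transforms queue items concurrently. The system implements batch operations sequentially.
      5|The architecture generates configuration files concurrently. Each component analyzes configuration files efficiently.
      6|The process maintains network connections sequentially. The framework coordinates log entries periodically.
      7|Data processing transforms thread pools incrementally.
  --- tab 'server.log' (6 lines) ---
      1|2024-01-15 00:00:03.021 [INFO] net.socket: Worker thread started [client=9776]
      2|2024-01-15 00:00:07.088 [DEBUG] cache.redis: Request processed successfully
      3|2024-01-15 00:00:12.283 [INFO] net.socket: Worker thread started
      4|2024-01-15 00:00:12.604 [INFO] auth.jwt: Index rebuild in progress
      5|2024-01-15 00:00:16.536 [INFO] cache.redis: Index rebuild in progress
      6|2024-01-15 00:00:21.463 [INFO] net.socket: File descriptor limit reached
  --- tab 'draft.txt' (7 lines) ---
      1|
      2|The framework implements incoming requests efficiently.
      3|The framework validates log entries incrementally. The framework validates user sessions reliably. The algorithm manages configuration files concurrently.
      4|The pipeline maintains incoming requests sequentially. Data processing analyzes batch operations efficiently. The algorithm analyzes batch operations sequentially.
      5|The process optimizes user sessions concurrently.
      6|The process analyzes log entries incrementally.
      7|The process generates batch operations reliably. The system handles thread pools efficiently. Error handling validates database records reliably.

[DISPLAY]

 ┠──────────────────────┨                           
 ┃[report.md]│ server.lo┃                           
 ┃──────────────────────┃                           
 ┃Error handling monitor┃                           
 ┃The algorithm transfor┃                           
 ┃                      ┃                           
 ┃The process transforms┃                           
 ┃The architecture gener┃                           
 ┃The process maintains ┃                           
 ┗━━━━━━━━━━━━━━━━━━━━━━┛                           
                                                    
                                                    
━━━━━━━━━━━━━━━━━━━┓                                
ban                ┃                                
───────────────────┨                                
███                ┃                                
  █                ┃                                
 □█                ┃                                
  █                ┃                                
█ █                ┃                                
  █                ┃                                


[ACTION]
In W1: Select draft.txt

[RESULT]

 ┠──────────────────────┨                           
 ┃ report.md │ server.lo┃                           
 ┃──────────────────────┃                           
 ┃                      ┃                           
 ┃The framework implemen┃                           
 ┃The framework validate┃                           
 ┃The pipeline maintains┃                           
 ┃The process optimizes ┃                           
 ┃The process analyzes l┃                           
 ┗━━━━━━━━━━━━━━━━━━━━━━┛                           
                                                    
                                                    
━━━━━━━━━━━━━━━━━━━┓                                
ban                ┃                                
───────────────────┨                                
███                ┃                                
  █                ┃                                
 □█                ┃                                
  █                ┃                                
█ █                ┃                                
  █                ┃                                


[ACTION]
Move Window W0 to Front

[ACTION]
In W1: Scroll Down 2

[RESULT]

 ┠──────────────────────┨                           
 ┃ report.md │ server.lo┃                           
 ┃──────────────────────┃                           
 ┃The framework validate┃                           
 ┃The pipeline maintains┃                           
 ┃The process optimizes ┃                           
 ┃The process analyzes l┃                           
 ┃The process generates ┃                           
 ┃                      ┃                           
 ┗━━━━━━━━━━━━━━━━━━━━━━┛                           
                                                    
                                                    
━━━━━━━━━━━━━━━━━━━┓                                
ban                ┃                                
───────────────────┨                                
███                ┃                                
  █                ┃                                
 □█                ┃                                
  █                ┃                                
█ █                ┃                                
  █                ┃                                


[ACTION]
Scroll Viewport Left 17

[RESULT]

                  ┠──────────────────────┨          
                  ┃ report.md │ server.lo┃          
                  ┃──────────────────────┃          
                  ┃The framework validate┃          
                  ┃The pipeline maintains┃          
                  ┃The process optimizes ┃          
                  ┃The process analyzes l┃          
                  ┃The process generates ┃          
                  ┃                      ┃          
                  ┗━━━━━━━━━━━━━━━━━━━━━━┛          
                                                    
                                                    
           ┏━━━━━━━━━━━━━━━━━━━━━━━━┓               
           ┃ Sokoban                ┃               
           ┠────────────────────────┨               
           ┃████████                ┃               
           ┃█   ◎  █                ┃               
           ┃█@ ██ □█                ┃               
           ┃█◎     █                ┃               
           ┃█□ █ █ █                ┃               
           ┃█      █                ┃               


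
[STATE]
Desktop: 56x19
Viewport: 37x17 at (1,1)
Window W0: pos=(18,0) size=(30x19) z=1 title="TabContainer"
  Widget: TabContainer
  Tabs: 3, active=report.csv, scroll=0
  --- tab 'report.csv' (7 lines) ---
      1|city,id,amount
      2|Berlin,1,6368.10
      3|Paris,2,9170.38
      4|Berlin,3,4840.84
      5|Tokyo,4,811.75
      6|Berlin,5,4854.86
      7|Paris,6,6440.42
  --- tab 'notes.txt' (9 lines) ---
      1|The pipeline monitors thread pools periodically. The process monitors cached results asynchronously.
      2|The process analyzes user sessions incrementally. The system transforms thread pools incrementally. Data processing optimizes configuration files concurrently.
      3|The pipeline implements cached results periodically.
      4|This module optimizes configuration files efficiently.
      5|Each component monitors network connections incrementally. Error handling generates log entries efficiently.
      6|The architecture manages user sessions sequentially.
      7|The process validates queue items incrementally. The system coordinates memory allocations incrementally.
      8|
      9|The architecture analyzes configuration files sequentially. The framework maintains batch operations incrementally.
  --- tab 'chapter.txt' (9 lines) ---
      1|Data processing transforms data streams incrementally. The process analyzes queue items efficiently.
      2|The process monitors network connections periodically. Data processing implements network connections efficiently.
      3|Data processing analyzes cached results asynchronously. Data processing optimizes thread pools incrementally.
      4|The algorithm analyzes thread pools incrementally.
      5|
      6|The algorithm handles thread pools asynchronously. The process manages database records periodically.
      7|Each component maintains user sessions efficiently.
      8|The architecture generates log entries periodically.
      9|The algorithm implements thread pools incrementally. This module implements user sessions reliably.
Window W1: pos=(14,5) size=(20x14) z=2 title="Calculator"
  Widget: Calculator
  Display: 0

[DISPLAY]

                 ┃ TabContainer      
                 ┠───────────────────
                 ┃[report.csv]│ notes
                 ┃───────────────────
             ┏━━━━━━━━━━━━━━━━━━┓    
             ┃ Calculator       ┃0   
             ┠──────────────────┨    
             ┃                 0┃4   
             ┃┌───┬───┬───┬───┐ ┃    
             ┃│ 7 │ 8 │ 9 │ ÷ │ ┃6   
             ┃├───┼───┼───┼───┤ ┃    
             ┃│ 4 │ 5 │ 6 │ × │ ┃    
             ┃├───┼───┼───┼───┤ ┃    
             ┃│ 1 │ 2 │ 3 │ - │ ┃    
             ┃├───┼───┼───┼───┤ ┃    
             ┃│ 0 │ . │ = │ + │ ┃    
             ┃└───┴───┴───┴───┘ ┃    


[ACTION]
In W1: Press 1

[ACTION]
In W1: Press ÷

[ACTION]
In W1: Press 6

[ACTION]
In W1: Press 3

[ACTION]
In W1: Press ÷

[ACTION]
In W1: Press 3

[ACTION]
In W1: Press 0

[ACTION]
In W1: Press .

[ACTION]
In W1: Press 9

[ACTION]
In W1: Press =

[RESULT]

                 ┃ TabContainer      
                 ┠───────────────────
                 ┃[report.csv]│ notes
                 ┃───────────────────
             ┏━━━━━━━━━━━━━━━━━━┓    
             ┃ Calculator       ┃0   
             ┠──────────────────┨    
             ┃    0.000513689834┃4   
             ┃┌───┬───┬───┬───┐ ┃    
             ┃│ 7 │ 8 │ 9 │ ÷ │ ┃6   
             ┃├───┼───┼───┼───┤ ┃    
             ┃│ 4 │ 5 │ 6 │ × │ ┃    
             ┃├───┼───┼───┼───┤ ┃    
             ┃│ 1 │ 2 │ 3 │ - │ ┃    
             ┃├───┼───┼───┼───┤ ┃    
             ┃│ 0 │ . │ = │ + │ ┃    
             ┃└───┴───┴───┴───┘ ┃    


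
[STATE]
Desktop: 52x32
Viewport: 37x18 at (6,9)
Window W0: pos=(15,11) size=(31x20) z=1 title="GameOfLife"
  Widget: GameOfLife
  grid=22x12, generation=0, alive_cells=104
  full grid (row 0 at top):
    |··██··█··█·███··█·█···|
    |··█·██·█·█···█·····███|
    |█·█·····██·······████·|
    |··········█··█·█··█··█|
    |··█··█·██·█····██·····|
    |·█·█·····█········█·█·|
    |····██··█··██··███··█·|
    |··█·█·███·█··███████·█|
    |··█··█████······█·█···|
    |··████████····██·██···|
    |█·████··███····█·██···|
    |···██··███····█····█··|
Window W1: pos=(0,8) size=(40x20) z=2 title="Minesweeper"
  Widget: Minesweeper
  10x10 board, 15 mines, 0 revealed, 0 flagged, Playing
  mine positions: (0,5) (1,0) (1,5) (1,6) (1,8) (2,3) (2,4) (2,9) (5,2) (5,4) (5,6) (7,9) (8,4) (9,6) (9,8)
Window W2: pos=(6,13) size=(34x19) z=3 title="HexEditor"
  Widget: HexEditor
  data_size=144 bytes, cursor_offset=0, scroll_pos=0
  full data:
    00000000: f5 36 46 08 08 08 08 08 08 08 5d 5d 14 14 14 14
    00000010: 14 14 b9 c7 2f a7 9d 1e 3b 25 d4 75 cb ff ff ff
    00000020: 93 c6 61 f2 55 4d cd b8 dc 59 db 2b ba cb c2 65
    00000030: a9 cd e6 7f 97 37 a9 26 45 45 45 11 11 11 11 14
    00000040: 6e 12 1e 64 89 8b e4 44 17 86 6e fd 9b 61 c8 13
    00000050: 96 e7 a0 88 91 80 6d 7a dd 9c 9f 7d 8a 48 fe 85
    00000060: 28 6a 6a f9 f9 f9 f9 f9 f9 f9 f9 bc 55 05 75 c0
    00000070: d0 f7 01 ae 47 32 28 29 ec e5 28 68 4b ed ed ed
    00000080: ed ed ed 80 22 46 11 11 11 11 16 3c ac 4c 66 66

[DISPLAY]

sweeper                          ┃   
─────────────────────────────────┨   
■■■■■                            ┃━━━
■■■■■                            ┃   
┏━━━━━━━━━━━━━━━━━━━━━━━━━━━━━━━━┓───
┃ HexEditor                      ┃   
┠────────────────────────────────┨   
┃00000000  F5 36 46 08 08 08 08 0┃   
┃00000010  14 14 b9 c7 2f a7 9d 1┃   
┃00000020  93 c6 61 f2 55 4d cd b┃   
┃00000030  a9 cd e6 7f 97 37 a9 2┃   
┃00000040  6e 12 1e 64 89 8b e4 4┃   
┃00000050  96 e7 a0 88 91 80 6d 7┃   
┃00000060  28 6a 6a f9 f9 f9 f9 f┃   
┃00000070  d0 f7 01 ae 47 32 28 2┃   
┃00000080  ed ed ed 80 22 46 11 1┃   
┃                                ┃   
┃                                ┃   


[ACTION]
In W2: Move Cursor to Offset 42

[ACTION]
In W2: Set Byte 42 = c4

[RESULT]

sweeper                          ┃   
─────────────────────────────────┨   
■■■■■                            ┃━━━
■■■■■                            ┃   
┏━━━━━━━━━━━━━━━━━━━━━━━━━━━━━━━━┓───
┃ HexEditor                      ┃   
┠────────────────────────────────┨   
┃00000000  f5 36 46 08 08 08 08 0┃   
┃00000010  14 14 b9 c7 2f a7 9d 1┃   
┃00000020  93 c6 61 f2 55 4d cd b┃   
┃00000030  a9 cd e6 7f 97 37 a9 2┃   
┃00000040  6e 12 1e 64 89 8b e4 4┃   
┃00000050  96 e7 a0 88 91 80 6d 7┃   
┃00000060  28 6a 6a f9 f9 f9 f9 f┃   
┃00000070  d0 f7 01 ae 47 32 28 2┃   
┃00000080  ed ed ed 80 22 46 11 1┃   
┃                                ┃   
┃                                ┃   


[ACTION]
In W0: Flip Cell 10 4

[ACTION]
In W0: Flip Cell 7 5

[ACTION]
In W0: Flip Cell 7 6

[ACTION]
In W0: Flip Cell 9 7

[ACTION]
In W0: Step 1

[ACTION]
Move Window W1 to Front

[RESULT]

sweeper                          ┃   
─────────────────────────────────┨   
■■■■■                            ┃━━━
■■■■■                            ┃   
■■■■■                            ┃───
■■■■■                            ┃   
■■■■■                            ┃   
■■■■■                            ┃   
■■■■■                            ┃   
■■■■■                            ┃   
■■■■■                            ┃   
■■■■■                            ┃   
                                 ┃   
                                 ┃   
                                 ┃   
                                 ┃   
                                 ┃   
                                 ┃   
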